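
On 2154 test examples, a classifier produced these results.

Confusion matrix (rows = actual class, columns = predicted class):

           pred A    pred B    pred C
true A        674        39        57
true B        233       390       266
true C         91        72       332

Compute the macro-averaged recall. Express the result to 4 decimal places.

0.6616

Per-class recall (TP/(TP+FN)):
  A: TP=674, FN=39+57=96 → 674/770 = 0.87532
  B: TP=390, FN=233+266=499 → 390/889 = 0.43870
  C: TP=332, FN=91+72=163 → 332/495 = 0.67071
Macro-recall = mean = (0.87532 + 0.43870 + 0.67071) / 3 = 0.6616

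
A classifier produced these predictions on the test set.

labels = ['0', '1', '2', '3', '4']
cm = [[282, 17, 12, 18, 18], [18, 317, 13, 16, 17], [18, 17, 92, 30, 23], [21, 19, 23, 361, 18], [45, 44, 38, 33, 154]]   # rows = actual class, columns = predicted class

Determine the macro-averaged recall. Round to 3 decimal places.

0.693

Per-class recall (TP/(TP+FN)):
  0: TP=282, FN=17+12+18+18=65 → 282/347 = 0.8127
  1: TP=317, FN=18+13+16+17=64 → 317/381 = 0.8320
  2: TP=92, FN=18+17+30+23=88 → 92/180 = 0.5111
  3: TP=361, FN=21+19+23+18=81 → 361/442 = 0.8167
  4: TP=154, FN=45+44+38+33=160 → 154/314 = 0.4904
Macro-recall = mean = (0.8127 + 0.8320 + 0.5111 + 0.8167 + 0.4904) / 5 = 0.693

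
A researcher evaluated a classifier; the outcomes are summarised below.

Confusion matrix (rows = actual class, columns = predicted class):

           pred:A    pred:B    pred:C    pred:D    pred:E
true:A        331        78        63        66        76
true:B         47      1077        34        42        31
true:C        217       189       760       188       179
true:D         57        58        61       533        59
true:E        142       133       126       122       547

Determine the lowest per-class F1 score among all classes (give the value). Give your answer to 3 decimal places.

0.470

Per-class F1 score (2·TP/(2·TP+FP+FN)):
  A: TP=331, FP=47+217+57+142=463, FN=78+63+66+76=283 → 662/1408 = 0.4702
  B: TP=1077, FP=78+189+58+133=458, FN=47+34+42+31=154 → 2154/2766 = 0.7787
  C: TP=760, FP=63+34+61+126=284, FN=217+189+188+179=773 → 1520/2577 = 0.5898
  D: TP=533, FP=66+42+188+122=418, FN=57+58+61+59=235 → 1066/1719 = 0.6201
  E: TP=547, FP=76+31+179+59=345, FN=142+133+126+122=523 → 1094/1962 = 0.5576
Lowest is class 'A' with F1 score = 0.470.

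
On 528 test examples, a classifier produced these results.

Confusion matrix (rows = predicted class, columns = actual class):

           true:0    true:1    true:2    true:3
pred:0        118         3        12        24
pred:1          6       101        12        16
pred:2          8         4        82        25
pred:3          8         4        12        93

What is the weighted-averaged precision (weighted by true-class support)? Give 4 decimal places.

0.7498

Per-class precision (TP/(TP+FP)):
  0: TP=118, FP=3+12+24=39 → 118/157 = 0.75159
  1: TP=101, FP=6+12+16=34 → 101/135 = 0.74815
  2: TP=82, FP=8+4+25=37 → 82/119 = 0.68908
  3: TP=93, FP=8+4+12=24 → 93/117 = 0.79487
Weighted-precision = Σ (supportᵢ/N)·precisionᵢ with N=528: (140/528)·0.75159 + (112/528)·0.74815 + (118/528)·0.68908 + (158/528)·0.79487 = 0.7498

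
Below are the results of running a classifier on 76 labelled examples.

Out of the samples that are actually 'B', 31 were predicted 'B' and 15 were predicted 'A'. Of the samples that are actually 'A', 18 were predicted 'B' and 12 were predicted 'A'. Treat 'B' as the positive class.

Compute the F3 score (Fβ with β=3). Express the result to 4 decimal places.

Fβ = (1+β²)·TP / ((1+β²)·TP + β²·FN + FP), with β²=9
= 10·31 / (10·31 + 9·15 + 18) = 0.6695

0.6695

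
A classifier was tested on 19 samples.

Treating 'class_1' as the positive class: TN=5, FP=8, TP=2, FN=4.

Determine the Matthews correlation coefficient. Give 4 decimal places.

-0.2626

MCC = (TP·TN − FP·FN) / √((TP+FP)(TP+FN)(TN+FP)(TN+FN))
Numerator = 2·5 − 8·4 = -22
Denominator = √(10·6·13·9) = √7020 = 83.7854
MCC = -22 / 83.7854 = -0.2626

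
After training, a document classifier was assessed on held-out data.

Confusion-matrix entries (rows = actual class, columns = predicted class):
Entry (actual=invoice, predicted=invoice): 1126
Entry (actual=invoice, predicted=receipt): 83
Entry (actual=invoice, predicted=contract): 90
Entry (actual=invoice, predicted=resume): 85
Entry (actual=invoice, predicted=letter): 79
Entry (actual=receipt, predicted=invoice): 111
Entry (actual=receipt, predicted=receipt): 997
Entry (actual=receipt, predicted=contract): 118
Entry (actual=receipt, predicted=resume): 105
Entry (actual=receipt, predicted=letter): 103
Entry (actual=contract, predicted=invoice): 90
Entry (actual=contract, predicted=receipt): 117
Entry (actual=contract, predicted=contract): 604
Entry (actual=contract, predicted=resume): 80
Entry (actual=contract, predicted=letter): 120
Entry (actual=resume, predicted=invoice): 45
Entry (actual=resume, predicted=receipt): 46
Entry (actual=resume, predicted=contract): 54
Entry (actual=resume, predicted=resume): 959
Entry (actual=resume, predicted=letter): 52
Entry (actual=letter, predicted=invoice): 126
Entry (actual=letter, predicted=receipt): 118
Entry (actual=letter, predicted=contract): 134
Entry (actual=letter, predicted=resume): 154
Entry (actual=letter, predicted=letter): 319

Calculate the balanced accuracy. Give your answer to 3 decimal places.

Balanced accuracy = mean of per-class recall.
  invoice: recall = 1126/1463 = 0.7697
  receipt: recall = 997/1434 = 0.6953
  contract: recall = 604/1011 = 0.5974
  resume: recall = 959/1156 = 0.8296
  letter: recall = 319/851 = 0.3749
Mean = (0.7697 + 0.6953 + 0.5974 + 0.8296 + 0.3749) / 5 = 0.653

0.653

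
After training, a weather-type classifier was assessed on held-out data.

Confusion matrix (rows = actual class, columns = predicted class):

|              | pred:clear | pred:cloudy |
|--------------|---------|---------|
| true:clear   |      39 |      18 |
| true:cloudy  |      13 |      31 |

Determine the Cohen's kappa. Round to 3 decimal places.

Observed agreement pₒ = trace/N = 70/101 = 0.6931
Expected agreement pₑ = Σ (rowᵢ·colᵢ)/N² = (57·52 + 44·49)/101² = 0.5019
κ = (pₒ − pₑ)/(1 − pₑ) = (0.6931 − 0.5019)/(1 − 0.5019) = 0.384

0.384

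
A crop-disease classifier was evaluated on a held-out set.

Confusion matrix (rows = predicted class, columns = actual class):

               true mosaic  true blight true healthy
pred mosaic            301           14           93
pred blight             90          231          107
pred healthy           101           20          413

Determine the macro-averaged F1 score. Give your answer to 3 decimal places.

0.685

Per-class F1 score (2·TP/(2·TP+FP+FN)):
  mosaic: TP=301, FP=14+93=107, FN=90+101=191 → 602/900 = 0.6689
  blight: TP=231, FP=90+107=197, FN=14+20=34 → 462/693 = 0.6667
  healthy: TP=413, FP=101+20=121, FN=93+107=200 → 826/1147 = 0.7201
Macro-F1 score = mean = (0.6689 + 0.6667 + 0.7201) / 3 = 0.685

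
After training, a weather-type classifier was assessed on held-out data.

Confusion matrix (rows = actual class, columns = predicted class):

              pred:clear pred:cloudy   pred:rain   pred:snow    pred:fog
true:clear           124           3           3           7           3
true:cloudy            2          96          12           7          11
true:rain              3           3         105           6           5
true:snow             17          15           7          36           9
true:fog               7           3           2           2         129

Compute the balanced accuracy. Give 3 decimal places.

0.765

Balanced accuracy = mean of per-class recall.
  clear: recall = 124/140 = 0.8857
  cloudy: recall = 96/128 = 0.7500
  rain: recall = 105/122 = 0.8607
  snow: recall = 36/84 = 0.4286
  fog: recall = 129/143 = 0.9021
Mean = (0.8857 + 0.7500 + 0.8607 + 0.4286 + 0.9021) / 5 = 0.765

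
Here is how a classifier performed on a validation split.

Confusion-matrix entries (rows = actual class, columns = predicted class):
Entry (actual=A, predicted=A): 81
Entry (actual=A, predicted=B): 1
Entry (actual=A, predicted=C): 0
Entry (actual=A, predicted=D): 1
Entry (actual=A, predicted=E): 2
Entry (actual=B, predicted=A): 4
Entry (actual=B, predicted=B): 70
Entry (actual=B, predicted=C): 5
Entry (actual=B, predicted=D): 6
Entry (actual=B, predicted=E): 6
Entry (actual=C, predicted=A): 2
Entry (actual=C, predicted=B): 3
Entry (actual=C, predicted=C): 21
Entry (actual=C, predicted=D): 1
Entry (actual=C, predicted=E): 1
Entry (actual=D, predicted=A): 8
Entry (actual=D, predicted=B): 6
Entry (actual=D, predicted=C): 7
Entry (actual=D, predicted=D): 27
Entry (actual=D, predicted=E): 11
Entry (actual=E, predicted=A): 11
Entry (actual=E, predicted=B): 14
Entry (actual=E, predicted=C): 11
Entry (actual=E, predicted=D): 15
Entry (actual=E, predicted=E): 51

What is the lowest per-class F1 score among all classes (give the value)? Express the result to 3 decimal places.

Per-class F1 score (2·TP/(2·TP+FP+FN)):
  A: TP=81, FP=4+2+8+11=25, FN=1+0+1+2=4 → 162/191 = 0.8482
  B: TP=70, FP=1+3+6+14=24, FN=4+5+6+6=21 → 140/185 = 0.7568
  C: TP=21, FP=0+5+7+11=23, FN=2+3+1+1=7 → 42/72 = 0.5833
  D: TP=27, FP=1+6+1+15=23, FN=8+6+7+11=32 → 54/109 = 0.4954
  E: TP=51, FP=2+6+1+11=20, FN=11+14+11+15=51 → 102/173 = 0.5896
Lowest is class 'D' with F1 score = 0.495.

0.495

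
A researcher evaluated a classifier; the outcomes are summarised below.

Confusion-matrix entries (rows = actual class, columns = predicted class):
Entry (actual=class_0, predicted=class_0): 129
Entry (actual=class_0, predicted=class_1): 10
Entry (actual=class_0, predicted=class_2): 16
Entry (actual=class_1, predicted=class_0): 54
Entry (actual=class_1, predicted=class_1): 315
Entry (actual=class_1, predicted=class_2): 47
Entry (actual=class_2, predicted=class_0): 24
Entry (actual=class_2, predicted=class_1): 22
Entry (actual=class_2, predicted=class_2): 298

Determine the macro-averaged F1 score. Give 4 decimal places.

0.7946

Per-class F1 score (2·TP/(2·TP+FP+FN)):
  class_0: TP=129, FP=54+24=78, FN=10+16=26 → 258/362 = 0.71271
  class_1: TP=315, FP=10+22=32, FN=54+47=101 → 630/763 = 0.82569
  class_2: TP=298, FP=16+47=63, FN=24+22=46 → 596/705 = 0.84539
Macro-F1 score = mean = (0.71271 + 0.82569 + 0.84539) / 3 = 0.7946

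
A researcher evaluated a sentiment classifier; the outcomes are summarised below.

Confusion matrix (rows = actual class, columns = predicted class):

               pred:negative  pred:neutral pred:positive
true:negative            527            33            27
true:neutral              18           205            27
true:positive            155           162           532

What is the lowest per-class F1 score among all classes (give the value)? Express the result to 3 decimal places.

Per-class F1 score (2·TP/(2·TP+FP+FN)):
  negative: TP=527, FP=18+155=173, FN=33+27=60 → 1054/1287 = 0.8190
  neutral: TP=205, FP=33+162=195, FN=18+27=45 → 410/650 = 0.6308
  positive: TP=532, FP=27+27=54, FN=155+162=317 → 1064/1435 = 0.7415
Lowest is class 'neutral' with F1 score = 0.631.

0.631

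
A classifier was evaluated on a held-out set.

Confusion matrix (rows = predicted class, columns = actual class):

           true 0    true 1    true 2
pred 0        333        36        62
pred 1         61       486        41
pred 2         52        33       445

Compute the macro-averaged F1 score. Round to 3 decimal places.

Per-class F1 score (2·TP/(2·TP+FP+FN)):
  0: TP=333, FP=36+62=98, FN=61+52=113 → 666/877 = 0.7594
  1: TP=486, FP=61+41=102, FN=36+33=69 → 972/1143 = 0.8504
  2: TP=445, FP=52+33=85, FN=62+41=103 → 890/1078 = 0.8256
Macro-F1 score = mean = (0.7594 + 0.8504 + 0.8256) / 3 = 0.812

0.812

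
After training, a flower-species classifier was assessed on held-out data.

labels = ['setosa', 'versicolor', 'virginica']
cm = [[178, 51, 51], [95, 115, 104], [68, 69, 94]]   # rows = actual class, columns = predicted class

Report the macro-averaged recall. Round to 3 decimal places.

0.470

Per-class recall (TP/(TP+FN)):
  setosa: TP=178, FN=51+51=102 → 178/280 = 0.6357
  versicolor: TP=115, FN=95+104=199 → 115/314 = 0.3662
  virginica: TP=94, FN=68+69=137 → 94/231 = 0.4069
Macro-recall = mean = (0.6357 + 0.3662 + 0.4069) / 3 = 0.470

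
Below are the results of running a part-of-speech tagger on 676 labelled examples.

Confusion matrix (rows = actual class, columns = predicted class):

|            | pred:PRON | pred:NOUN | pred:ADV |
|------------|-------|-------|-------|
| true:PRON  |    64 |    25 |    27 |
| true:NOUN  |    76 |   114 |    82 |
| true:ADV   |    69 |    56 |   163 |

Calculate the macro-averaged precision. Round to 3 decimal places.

Per-class precision (TP/(TP+FP)):
  PRON: TP=64, FP=76+69=145 → 64/209 = 0.3062
  NOUN: TP=114, FP=25+56=81 → 114/195 = 0.5846
  ADV: TP=163, FP=27+82=109 → 163/272 = 0.5993
Macro-precision = mean = (0.3062 + 0.5846 + 0.5993) / 3 = 0.497

0.497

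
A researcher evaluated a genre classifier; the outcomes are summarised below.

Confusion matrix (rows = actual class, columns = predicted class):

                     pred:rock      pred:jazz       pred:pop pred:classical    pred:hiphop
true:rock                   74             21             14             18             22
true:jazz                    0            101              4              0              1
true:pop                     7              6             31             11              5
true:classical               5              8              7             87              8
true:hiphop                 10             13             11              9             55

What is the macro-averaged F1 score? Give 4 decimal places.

0.6383

Per-class F1 score (2·TP/(2·TP+FP+FN)):
  rock: TP=74, FP=0+7+5+10=22, FN=21+14+18+22=75 → 148/245 = 0.60408
  jazz: TP=101, FP=21+6+8+13=48, FN=0+4+0+1=5 → 202/255 = 0.79216
  pop: TP=31, FP=14+4+7+11=36, FN=7+6+11+5=29 → 62/127 = 0.48819
  classical: TP=87, FP=18+0+11+9=38, FN=5+8+7+8=28 → 174/240 = 0.72500
  hiphop: TP=55, FP=22+1+5+8=36, FN=10+13+11+9=43 → 110/189 = 0.58201
Macro-F1 score = mean = (0.60408 + 0.79216 + 0.48819 + 0.72500 + 0.58201) / 5 = 0.6383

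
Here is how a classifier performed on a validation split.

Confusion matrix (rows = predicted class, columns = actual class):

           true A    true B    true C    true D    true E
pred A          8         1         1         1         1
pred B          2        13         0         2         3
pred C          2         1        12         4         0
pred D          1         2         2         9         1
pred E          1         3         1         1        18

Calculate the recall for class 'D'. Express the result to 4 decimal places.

Treat 'D' as positive and all other classes as negative.
recall = TP/(TP+FN).
D: TP=9, FN=1+2+4+1=8 → 9/17 = 0.52941

0.5294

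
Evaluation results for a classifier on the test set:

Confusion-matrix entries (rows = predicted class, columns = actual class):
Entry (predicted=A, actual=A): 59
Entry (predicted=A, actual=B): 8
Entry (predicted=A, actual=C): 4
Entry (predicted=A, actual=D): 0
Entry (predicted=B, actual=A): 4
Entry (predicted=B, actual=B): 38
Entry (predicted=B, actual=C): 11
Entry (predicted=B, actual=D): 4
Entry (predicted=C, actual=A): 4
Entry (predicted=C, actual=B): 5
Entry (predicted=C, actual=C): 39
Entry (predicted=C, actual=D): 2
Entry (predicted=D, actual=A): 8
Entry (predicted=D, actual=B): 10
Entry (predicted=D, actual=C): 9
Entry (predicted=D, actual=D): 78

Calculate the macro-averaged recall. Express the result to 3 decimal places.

0.739

Per-class recall (TP/(TP+FN)):
  A: TP=59, FN=4+4+8=16 → 59/75 = 0.7867
  B: TP=38, FN=8+5+10=23 → 38/61 = 0.6230
  C: TP=39, FN=4+11+9=24 → 39/63 = 0.6190
  D: TP=78, FN=0+4+2=6 → 78/84 = 0.9286
Macro-recall = mean = (0.7867 + 0.6230 + 0.6190 + 0.9286) / 4 = 0.739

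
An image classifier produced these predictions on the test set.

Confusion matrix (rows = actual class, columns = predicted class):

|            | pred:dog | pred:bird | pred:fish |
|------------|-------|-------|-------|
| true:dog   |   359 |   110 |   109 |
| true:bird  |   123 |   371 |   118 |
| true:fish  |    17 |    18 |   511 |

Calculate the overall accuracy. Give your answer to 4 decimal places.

Accuracy = trace / total = (359+371+511=1241) / 1736 = 1241/1736 = 0.7149

0.7149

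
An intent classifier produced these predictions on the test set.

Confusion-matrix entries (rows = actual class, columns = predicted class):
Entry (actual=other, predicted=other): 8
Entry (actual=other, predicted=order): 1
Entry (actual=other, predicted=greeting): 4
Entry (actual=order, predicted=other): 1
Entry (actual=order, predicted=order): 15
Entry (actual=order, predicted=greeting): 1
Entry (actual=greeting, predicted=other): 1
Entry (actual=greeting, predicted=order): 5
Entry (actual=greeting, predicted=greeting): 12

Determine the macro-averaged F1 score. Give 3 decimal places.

0.724

Per-class F1 score (2·TP/(2·TP+FP+FN)):
  other: TP=8, FP=1+1=2, FN=1+4=5 → 16/23 = 0.6957
  order: TP=15, FP=1+5=6, FN=1+1=2 → 30/38 = 0.7895
  greeting: TP=12, FP=4+1=5, FN=1+5=6 → 24/35 = 0.6857
Macro-F1 score = mean = (0.6957 + 0.7895 + 0.6857) / 3 = 0.724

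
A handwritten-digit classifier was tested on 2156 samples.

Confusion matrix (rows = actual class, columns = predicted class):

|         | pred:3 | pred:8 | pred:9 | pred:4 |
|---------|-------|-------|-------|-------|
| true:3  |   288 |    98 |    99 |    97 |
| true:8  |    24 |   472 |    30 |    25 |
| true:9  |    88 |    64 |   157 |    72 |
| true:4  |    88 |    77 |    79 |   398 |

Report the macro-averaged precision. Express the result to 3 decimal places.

Per-class precision (TP/(TP+FP)):
  3: TP=288, FP=24+88+88=200 → 288/488 = 0.5902
  8: TP=472, FP=98+64+77=239 → 472/711 = 0.6639
  9: TP=157, FP=99+30+79=208 → 157/365 = 0.4301
  4: TP=398, FP=97+25+72=194 → 398/592 = 0.6723
Macro-precision = mean = (0.5902 + 0.6639 + 0.4301 + 0.6723) / 4 = 0.589

0.589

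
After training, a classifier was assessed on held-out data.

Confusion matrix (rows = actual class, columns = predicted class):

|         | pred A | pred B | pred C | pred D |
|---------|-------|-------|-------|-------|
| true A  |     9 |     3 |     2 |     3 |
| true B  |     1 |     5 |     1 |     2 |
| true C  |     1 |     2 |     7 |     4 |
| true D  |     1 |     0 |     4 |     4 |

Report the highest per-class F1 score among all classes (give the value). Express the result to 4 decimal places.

0.6207

Per-class F1 score (2·TP/(2·TP+FP+FN)):
  A: TP=9, FP=1+1+1=3, FN=3+2+3=8 → 18/29 = 0.62069
  B: TP=5, FP=3+2+0=5, FN=1+1+2=4 → 10/19 = 0.52632
  C: TP=7, FP=2+1+4=7, FN=1+2+4=7 → 14/28 = 0.50000
  D: TP=4, FP=3+2+4=9, FN=1+0+4=5 → 8/22 = 0.36364
Highest is class 'A' with F1 score = 0.6207.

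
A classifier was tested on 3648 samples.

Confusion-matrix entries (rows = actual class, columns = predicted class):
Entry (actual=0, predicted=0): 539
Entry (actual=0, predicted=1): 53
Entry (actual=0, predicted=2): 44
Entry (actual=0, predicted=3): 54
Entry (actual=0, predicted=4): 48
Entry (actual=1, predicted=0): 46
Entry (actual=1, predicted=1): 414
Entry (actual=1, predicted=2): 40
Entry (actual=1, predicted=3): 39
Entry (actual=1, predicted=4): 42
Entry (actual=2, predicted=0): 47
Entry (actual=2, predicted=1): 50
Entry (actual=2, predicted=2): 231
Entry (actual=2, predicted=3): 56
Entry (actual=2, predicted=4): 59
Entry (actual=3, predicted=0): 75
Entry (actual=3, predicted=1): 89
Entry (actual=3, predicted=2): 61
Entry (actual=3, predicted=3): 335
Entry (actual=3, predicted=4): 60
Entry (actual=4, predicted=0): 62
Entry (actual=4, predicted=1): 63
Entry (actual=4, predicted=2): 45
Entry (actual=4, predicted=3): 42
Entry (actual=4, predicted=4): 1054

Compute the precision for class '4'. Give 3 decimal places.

0.835

precision = TP/(TP+FP).
4: TP=1054, FP=48+42+59+60=209 → 1054/1263 = 0.8345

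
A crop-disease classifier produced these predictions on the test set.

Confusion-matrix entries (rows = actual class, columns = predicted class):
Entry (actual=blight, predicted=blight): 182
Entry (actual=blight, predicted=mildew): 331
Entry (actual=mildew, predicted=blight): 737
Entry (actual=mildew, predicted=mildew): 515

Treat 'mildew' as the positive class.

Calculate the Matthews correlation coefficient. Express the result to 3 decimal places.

MCC = (TP·TN − FP·FN) / √((TP+FP)(TP+FN)(TN+FP)(TN+FN))
Numerator = 515·182 − 331·737 = -150217
Denominator = √(846·1252·513·919) = √499352890824 = 706649.0578
MCC = -150217 / 706649.0578 = -0.213

-0.213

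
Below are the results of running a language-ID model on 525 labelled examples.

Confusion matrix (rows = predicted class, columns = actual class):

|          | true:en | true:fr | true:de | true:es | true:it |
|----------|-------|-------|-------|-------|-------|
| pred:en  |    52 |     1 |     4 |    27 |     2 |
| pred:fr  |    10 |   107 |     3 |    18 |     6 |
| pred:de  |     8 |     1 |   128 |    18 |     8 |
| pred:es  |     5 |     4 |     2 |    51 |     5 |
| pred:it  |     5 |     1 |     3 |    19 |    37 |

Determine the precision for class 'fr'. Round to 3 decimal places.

0.743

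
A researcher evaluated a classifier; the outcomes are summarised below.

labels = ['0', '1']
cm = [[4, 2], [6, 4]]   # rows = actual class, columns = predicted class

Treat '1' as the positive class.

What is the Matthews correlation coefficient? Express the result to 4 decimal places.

0.0667

MCC = (TP·TN − FP·FN) / √((TP+FP)(TP+FN)(TN+FP)(TN+FN))
Numerator = 4·4 − 2·6 = 4
Denominator = √(6·10·6·10) = √3600 = 60.0000
MCC = 4 / 60.0000 = 0.0667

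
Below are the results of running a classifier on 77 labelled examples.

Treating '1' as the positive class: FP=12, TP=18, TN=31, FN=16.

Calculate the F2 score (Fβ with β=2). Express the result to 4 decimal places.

0.5422

Fβ = (1+β²)·TP / ((1+β²)·TP + β²·FN + FP), with β²=4
= 5·18 / (5·18 + 4·16 + 12) = 0.5422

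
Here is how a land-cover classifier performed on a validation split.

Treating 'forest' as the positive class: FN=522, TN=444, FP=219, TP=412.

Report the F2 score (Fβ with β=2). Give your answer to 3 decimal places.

0.472

Fβ = (1+β²)·TP / ((1+β²)·TP + β²·FN + FP), with β²=4
= 5·412 / (5·412 + 4·522 + 219) = 0.472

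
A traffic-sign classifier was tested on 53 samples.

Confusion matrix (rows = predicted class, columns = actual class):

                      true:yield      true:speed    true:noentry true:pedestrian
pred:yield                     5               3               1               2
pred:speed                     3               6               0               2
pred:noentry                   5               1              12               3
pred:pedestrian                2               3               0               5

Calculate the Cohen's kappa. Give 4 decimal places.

0.3714

Observed agreement pₒ = trace/N = 28/53 = 0.52830
Expected agreement pₑ = Σ (rowᵢ·colᵢ)/N² = (15·11 + 13·11 + 13·21 + 12·10)/53² = 0.24956
κ = (pₒ − pₑ)/(1 − pₑ) = (0.52830 − 0.24956)/(1 − 0.24956) = 0.3714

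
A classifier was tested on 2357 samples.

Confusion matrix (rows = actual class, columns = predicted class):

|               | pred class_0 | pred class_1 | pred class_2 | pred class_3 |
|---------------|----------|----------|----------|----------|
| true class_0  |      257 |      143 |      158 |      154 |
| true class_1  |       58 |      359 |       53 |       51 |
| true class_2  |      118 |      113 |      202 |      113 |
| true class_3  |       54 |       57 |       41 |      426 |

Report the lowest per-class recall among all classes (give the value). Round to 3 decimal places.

Per-class recall (TP/(TP+FN)):
  class_0: TP=257, FN=143+158+154=455 → 257/712 = 0.3610
  class_1: TP=359, FN=58+53+51=162 → 359/521 = 0.6891
  class_2: TP=202, FN=118+113+113=344 → 202/546 = 0.3700
  class_3: TP=426, FN=54+57+41=152 → 426/578 = 0.7370
Lowest is class 'class_0' with recall = 0.361.

0.361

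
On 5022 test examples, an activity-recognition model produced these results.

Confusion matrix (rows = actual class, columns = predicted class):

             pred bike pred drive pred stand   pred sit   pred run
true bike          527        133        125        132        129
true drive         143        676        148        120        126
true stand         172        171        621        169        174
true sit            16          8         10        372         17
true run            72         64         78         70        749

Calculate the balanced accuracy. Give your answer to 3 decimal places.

0.628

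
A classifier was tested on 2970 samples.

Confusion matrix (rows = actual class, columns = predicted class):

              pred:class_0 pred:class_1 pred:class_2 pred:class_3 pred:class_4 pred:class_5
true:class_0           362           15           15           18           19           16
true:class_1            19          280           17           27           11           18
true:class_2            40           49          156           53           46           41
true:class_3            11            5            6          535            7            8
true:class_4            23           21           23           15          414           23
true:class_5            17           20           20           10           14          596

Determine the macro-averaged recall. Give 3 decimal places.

Per-class recall (TP/(TP+FN)):
  class_0: TP=362, FN=15+15+18+19+16=83 → 362/445 = 0.8135
  class_1: TP=280, FN=19+17+27+11+18=92 → 280/372 = 0.7527
  class_2: TP=156, FN=40+49+53+46+41=229 → 156/385 = 0.4052
  class_3: TP=535, FN=11+5+6+7+8=37 → 535/572 = 0.9353
  class_4: TP=414, FN=23+21+23+15+23=105 → 414/519 = 0.7977
  class_5: TP=596, FN=17+20+20+10+14=81 → 596/677 = 0.8804
Macro-recall = mean = (0.8135 + 0.7527 + 0.4052 + 0.9353 + 0.7977 + 0.8804) / 6 = 0.764

0.764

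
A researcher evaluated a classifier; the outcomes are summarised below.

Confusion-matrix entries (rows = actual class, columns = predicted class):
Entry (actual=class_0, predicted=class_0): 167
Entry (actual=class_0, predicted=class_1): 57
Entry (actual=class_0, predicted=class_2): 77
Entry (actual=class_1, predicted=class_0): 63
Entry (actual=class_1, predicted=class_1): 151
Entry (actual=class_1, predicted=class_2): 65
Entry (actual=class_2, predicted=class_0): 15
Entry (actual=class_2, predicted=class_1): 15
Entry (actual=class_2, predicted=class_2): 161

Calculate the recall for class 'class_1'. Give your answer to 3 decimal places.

One-vs-rest for 'class_1': TP = diagonal; FP = other classes predicted 'class_1'; FN = 'class_1' predicted as other.
recall = TP/(TP+FN).
class_1: TP=151, FN=63+65=128 → 151/279 = 0.5412

0.541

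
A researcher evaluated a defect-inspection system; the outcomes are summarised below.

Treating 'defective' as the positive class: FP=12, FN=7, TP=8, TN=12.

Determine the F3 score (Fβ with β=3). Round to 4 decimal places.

Fβ = (1+β²)·TP / ((1+β²)·TP + β²·FN + FP), with β²=9
= 10·8 / (10·8 + 9·7 + 12) = 0.5161

0.5161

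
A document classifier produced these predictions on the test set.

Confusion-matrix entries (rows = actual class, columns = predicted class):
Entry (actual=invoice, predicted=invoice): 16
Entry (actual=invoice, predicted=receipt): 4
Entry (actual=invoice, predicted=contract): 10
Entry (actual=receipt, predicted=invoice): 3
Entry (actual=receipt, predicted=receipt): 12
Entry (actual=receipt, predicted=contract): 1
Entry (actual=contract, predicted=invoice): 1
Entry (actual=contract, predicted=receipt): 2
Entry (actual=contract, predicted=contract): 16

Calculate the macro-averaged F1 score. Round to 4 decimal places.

0.6805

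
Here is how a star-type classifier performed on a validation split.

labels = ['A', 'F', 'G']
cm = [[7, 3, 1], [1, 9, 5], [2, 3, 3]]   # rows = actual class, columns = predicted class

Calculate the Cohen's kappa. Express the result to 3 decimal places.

0.319

Observed agreement pₒ = trace/N = 19/34 = 0.5588
Expected agreement pₑ = Σ (rowᵢ·colᵢ)/N² = (11·10 + 15·15 + 8·9)/34² = 0.3521
κ = (pₒ − pₑ)/(1 − pₑ) = (0.5588 − 0.3521)/(1 − 0.3521) = 0.319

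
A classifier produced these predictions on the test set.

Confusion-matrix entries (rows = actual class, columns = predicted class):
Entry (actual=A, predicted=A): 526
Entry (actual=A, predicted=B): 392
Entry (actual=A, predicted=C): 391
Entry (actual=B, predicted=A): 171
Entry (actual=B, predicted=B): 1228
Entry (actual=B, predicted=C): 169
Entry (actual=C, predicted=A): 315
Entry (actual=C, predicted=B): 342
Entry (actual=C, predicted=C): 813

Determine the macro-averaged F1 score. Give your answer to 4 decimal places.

Per-class F1 score (2·TP/(2·TP+FP+FN)):
  A: TP=526, FP=171+315=486, FN=392+391=783 → 1052/2321 = 0.45325
  B: TP=1228, FP=392+342=734, FN=171+169=340 → 2456/3530 = 0.69575
  C: TP=813, FP=391+169=560, FN=315+342=657 → 1626/2843 = 0.57193
Macro-F1 score = mean = (0.45325 + 0.69575 + 0.57193) / 3 = 0.5736

0.5736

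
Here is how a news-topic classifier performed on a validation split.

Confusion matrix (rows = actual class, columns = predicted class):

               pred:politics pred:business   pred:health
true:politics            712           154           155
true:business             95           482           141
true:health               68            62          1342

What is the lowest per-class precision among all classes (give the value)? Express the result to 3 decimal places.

Per-class precision (TP/(TP+FP)):
  politics: TP=712, FP=95+68=163 → 712/875 = 0.8137
  business: TP=482, FP=154+62=216 → 482/698 = 0.6905
  health: TP=1342, FP=155+141=296 → 1342/1638 = 0.8193
Lowest is class 'business' with precision = 0.691.

0.691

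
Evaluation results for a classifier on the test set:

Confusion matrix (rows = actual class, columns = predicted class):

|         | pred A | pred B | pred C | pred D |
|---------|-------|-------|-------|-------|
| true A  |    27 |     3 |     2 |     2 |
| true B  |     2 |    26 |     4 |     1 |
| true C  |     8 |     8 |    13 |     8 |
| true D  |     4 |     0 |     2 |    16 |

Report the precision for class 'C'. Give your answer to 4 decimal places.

0.6190

Take TP from the diagonal, FP from the rest of the 'C' prediction marginal, FN from the rest of the 'C' actual marginal.
precision = TP/(TP+FP).
C: TP=13, FP=2+4+2=8 → 13/21 = 0.61905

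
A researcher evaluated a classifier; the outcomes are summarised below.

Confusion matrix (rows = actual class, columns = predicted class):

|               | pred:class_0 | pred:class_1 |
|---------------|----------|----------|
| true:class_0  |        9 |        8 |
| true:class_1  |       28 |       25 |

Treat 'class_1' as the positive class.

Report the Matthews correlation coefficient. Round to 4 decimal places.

0.0010

MCC = (TP·TN − FP·FN) / √((TP+FP)(TP+FN)(TN+FP)(TN+FN))
Numerator = 25·9 − 8·28 = 1
Denominator = √(33·53·17·37) = √1100121 = 1048.8665
MCC = 1 / 1048.8665 = 0.0010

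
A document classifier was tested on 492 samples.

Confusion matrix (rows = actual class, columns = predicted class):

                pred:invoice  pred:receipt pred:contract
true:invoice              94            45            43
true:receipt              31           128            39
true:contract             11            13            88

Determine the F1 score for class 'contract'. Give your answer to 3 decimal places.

0.624

Take TP from the diagonal, FP from the rest of the 'contract' prediction marginal, FN from the rest of the 'contract' actual marginal.
F1 score = 2·TP/(2·TP+FP+FN).
contract: TP=88, FP=43+39=82, FN=11+13=24 → 176/282 = 0.6241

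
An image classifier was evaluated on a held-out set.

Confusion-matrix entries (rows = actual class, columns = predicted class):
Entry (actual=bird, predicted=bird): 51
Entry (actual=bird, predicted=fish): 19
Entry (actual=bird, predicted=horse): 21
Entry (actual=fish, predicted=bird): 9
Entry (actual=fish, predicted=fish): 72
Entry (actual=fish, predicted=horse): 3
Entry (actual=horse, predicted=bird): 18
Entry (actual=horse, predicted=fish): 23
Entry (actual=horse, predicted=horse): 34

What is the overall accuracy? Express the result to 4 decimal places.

0.6280

Accuracy = trace / total = (51+72+34=157) / 250 = 157/250 = 0.6280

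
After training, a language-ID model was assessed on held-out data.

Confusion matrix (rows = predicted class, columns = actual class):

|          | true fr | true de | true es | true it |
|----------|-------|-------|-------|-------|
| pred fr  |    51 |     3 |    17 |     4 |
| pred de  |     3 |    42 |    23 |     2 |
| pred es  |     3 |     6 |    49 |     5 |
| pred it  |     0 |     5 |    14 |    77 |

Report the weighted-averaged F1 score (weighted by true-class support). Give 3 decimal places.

Per-class F1 score (2·TP/(2·TP+FP+FN)):
  fr: TP=51, FP=3+17+4=24, FN=3+3+0=6 → 102/132 = 0.7727
  de: TP=42, FP=3+23+2=28, FN=3+6+5=14 → 84/126 = 0.6667
  es: TP=49, FP=3+6+5=14, FN=17+23+14=54 → 98/166 = 0.5904
  it: TP=77, FP=0+5+14=19, FN=4+2+5=11 → 154/184 = 0.8370
Weighted-F1 score = Σ (supportᵢ/N)·F1 scoreᵢ with N=304: (57/304)·0.7727 + (56/304)·0.6667 + (103/304)·0.5904 + (88/304)·0.8370 = 0.710

0.710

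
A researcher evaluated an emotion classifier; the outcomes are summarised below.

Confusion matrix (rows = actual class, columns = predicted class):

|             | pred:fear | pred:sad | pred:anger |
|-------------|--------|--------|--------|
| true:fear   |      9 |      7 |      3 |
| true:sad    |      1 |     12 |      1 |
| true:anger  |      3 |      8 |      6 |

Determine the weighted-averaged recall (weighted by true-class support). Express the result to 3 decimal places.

0.540

Per-class recall (TP/(TP+FN)):
  fear: TP=9, FN=7+3=10 → 9/19 = 0.4737
  sad: TP=12, FN=1+1=2 → 12/14 = 0.8571
  anger: TP=6, FN=3+8=11 → 6/17 = 0.3529
Weighted-recall = Σ (supportᵢ/N)·recallᵢ with N=50: (19/50)·0.4737 + (14/50)·0.8571 + (17/50)·0.3529 = 0.540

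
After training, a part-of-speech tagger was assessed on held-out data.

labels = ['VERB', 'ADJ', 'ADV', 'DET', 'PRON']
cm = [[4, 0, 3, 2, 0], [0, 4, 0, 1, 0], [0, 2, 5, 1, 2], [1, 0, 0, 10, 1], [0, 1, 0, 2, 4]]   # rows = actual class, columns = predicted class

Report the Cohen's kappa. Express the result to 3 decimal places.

0.525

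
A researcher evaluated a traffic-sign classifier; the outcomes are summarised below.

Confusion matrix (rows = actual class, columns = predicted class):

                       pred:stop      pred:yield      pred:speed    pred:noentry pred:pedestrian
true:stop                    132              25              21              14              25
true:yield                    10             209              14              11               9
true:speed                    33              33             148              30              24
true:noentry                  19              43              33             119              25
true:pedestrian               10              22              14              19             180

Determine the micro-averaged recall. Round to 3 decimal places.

0.645

Micro-averaging pools counts across classes: ΣTP=788, ΣFP=434, ΣFN=434.
Micro-recall = TP/(TP+FN) on pooled counts = 0.645 (equals overall accuracy in single-label multiclass).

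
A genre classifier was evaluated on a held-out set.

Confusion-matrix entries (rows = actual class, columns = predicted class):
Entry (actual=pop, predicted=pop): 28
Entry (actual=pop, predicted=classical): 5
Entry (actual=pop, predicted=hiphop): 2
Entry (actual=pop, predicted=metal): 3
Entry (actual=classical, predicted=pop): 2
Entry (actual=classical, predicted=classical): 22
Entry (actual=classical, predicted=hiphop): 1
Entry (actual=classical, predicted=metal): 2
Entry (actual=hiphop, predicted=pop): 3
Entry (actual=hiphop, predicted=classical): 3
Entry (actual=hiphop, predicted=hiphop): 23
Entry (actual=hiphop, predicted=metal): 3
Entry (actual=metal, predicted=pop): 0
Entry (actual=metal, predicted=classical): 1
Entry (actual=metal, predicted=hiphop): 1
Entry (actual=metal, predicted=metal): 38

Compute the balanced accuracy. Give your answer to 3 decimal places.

Balanced accuracy = mean of per-class recall.
  pop: recall = 28/38 = 0.7368
  classical: recall = 22/27 = 0.8148
  hiphop: recall = 23/32 = 0.7188
  metal: recall = 38/40 = 0.9500
Mean = (0.7368 + 0.8148 + 0.7188 + 0.9500) / 4 = 0.805

0.805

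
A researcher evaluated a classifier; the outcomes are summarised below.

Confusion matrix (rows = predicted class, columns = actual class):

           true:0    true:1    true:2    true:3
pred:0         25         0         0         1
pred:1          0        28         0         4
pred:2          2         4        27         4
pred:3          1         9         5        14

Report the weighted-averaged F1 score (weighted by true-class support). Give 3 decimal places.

0.765

Per-class F1 score (2·TP/(2·TP+FP+FN)):
  0: TP=25, FP=0+0+1=1, FN=0+2+1=3 → 50/54 = 0.9259
  1: TP=28, FP=0+0+4=4, FN=0+4+9=13 → 56/73 = 0.7671
  2: TP=27, FP=2+4+4=10, FN=0+0+5=5 → 54/69 = 0.7826
  3: TP=14, FP=1+9+5=15, FN=1+4+4=9 → 28/52 = 0.5385
Weighted-F1 score = Σ (supportᵢ/N)·F1 scoreᵢ with N=124: (28/124)·0.9259 + (41/124)·0.7671 + (32/124)·0.7826 + (23/124)·0.5385 = 0.765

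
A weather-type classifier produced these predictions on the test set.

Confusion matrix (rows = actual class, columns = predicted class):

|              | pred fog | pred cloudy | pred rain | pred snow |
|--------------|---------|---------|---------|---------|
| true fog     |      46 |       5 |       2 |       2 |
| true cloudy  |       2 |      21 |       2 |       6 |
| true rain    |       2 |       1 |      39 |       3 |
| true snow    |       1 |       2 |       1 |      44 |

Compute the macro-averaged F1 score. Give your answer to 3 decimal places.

0.825

Per-class F1 score (2·TP/(2·TP+FP+FN)):
  fog: TP=46, FP=2+2+1=5, FN=5+2+2=9 → 92/106 = 0.8679
  cloudy: TP=21, FP=5+1+2=8, FN=2+2+6=10 → 42/60 = 0.7000
  rain: TP=39, FP=2+2+1=5, FN=2+1+3=6 → 78/89 = 0.8764
  snow: TP=44, FP=2+6+3=11, FN=1+2+1=4 → 88/103 = 0.8544
Macro-F1 score = mean = (0.8679 + 0.7000 + 0.8764 + 0.8544) / 4 = 0.825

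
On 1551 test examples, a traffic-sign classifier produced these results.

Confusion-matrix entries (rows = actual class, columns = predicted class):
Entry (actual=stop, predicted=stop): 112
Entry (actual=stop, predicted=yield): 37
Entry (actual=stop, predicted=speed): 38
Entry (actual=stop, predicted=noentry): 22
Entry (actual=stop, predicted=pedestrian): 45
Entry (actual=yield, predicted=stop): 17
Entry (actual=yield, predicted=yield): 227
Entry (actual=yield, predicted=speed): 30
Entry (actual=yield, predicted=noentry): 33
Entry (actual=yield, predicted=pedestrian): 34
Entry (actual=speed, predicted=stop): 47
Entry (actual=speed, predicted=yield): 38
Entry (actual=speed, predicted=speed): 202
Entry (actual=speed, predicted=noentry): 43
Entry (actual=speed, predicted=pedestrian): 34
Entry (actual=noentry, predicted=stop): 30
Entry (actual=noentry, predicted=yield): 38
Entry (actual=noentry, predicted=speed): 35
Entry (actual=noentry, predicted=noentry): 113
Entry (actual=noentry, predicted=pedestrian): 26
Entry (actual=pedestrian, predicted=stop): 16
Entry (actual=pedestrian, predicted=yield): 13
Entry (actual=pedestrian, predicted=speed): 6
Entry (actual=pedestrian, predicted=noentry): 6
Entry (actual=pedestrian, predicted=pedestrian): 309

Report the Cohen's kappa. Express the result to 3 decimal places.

0.522

Observed agreement pₒ = trace/N = 963/1551 = 0.6209
Expected agreement pₑ = Σ (rowᵢ·colᵢ)/N² = (254·222 + 341·353 + 364·311 + 242·217 + 350·448)/1551² = 0.2075
κ = (pₒ − pₑ)/(1 − pₑ) = (0.6209 − 0.2075)/(1 − 0.2075) = 0.522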